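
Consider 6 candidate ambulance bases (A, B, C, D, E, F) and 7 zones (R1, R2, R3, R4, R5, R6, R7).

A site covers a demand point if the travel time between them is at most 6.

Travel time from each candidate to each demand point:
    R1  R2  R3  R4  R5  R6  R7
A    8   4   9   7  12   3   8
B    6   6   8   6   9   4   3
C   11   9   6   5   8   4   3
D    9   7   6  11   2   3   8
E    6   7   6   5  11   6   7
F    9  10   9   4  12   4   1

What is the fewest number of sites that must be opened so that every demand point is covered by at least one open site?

Coverage sets (demand points within 6 of each site):
  A: {R2, R6}
  B: {R1, R2, R4, R6, R7}
  C: {R3, R4, R6, R7}
  D: {R3, R5, R6}
  E: {R1, R3, R4, R6}
  F: {R4, R6, R7}
No single site covers all 7 demand points.
But {B, D} covers everything, so the minimum is 2.

2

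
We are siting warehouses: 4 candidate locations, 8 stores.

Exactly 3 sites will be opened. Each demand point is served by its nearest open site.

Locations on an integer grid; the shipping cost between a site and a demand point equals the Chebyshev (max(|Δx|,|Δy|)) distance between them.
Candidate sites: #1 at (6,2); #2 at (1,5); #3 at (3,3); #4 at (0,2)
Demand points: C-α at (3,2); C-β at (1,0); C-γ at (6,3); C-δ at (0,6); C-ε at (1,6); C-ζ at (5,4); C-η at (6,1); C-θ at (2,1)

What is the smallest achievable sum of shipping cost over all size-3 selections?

12

Open {#1, #2, #3}.
  C-α→#3 1, C-β→#3 3, C-γ→#1 1, C-δ→#2 1, C-ε→#2 1, C-ζ→#1 2, C-η→#1 1, C-θ→#3 2  ⇒ total 12.
Compare {#1, #2, #4}: total 13.
Compare {#1, #3, #4}: total 15.
No size-3 selection does better; minimum is 12.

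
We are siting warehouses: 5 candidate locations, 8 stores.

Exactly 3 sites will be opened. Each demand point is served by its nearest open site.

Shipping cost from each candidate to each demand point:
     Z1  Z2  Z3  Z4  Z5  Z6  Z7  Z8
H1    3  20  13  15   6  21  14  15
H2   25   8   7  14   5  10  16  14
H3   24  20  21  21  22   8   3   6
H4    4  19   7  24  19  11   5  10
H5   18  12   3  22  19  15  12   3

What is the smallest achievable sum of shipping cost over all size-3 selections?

52

Open {H2, H4, H5}.
  Z1→H4 4, Z2→H2 8, Z3→H5 3, Z4→H2 14, Z5→H2 5, Z6→H2 10, Z7→H4 5, Z8→H5 3  ⇒ total 52.
Compare {H1, H3, H5}: total 53.
Compare {H1, H2, H3}: total 54.
No size-3 selection does better; minimum is 52.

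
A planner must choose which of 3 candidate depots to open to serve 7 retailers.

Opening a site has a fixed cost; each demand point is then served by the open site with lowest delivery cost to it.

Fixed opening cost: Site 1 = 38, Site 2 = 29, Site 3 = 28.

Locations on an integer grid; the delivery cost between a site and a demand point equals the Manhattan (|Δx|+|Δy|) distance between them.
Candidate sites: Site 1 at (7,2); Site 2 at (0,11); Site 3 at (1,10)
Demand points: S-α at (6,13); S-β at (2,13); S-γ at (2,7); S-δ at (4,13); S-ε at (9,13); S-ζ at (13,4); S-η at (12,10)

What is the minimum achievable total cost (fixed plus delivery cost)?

90

Open {Site 3}: assign each demand point to its cheapest open site.
  S-α→Site 3 8, S-β→Site 3 4, S-γ→Site 3 4, S-δ→Site 3 6, S-ε→Site 3 11, S-ζ→Site 3 18, S-η→Site 3 11
  delivery cost 62, fixed 28 → total 90.
Compare {Site 2}: delivery cost 68 + fixed 29 = 97.
Compare {Site 1, Site 3}: delivery cost 52 + fixed 66 = 118.
Compare {Site 2, Site 3}: delivery cost 62 + fixed 57 = 119.
All other subsets cost ≥ 97. Minimum total cost: 90.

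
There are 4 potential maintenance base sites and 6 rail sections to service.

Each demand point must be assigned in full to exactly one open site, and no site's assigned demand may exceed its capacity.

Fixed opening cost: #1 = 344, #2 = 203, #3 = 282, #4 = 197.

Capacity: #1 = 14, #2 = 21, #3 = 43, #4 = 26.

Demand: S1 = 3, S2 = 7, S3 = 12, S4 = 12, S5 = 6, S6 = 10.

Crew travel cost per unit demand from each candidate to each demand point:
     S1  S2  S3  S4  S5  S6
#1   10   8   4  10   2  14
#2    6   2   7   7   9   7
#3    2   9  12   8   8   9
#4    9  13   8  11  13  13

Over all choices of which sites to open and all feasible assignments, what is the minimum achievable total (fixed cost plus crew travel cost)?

Open {#2, #3}; cheapest assignment that respects the capacities:
  #2 (cap 21, load 19): S2, S3 — cost 7×2 + 12×7 = 98
  #3 (cap 43, load 31): S1, S4, S5, S6 — cost 3×2 + 12×8 + 6×8 + 10×9 = 240
  Shipping 338, fixed 485 → total 823.
  Any other capacity-feasible assignment to {#2, #3} ships for at least 338.
Compare {#3, #4}: its best feasible assignment gives total 878.
Compare {#1, #3}: its best feasible assignment gives total 977.
Every other set of open sites that can feasibly serve all demand totals ≥ 878 even under its best assignment. Minimum: 823.

823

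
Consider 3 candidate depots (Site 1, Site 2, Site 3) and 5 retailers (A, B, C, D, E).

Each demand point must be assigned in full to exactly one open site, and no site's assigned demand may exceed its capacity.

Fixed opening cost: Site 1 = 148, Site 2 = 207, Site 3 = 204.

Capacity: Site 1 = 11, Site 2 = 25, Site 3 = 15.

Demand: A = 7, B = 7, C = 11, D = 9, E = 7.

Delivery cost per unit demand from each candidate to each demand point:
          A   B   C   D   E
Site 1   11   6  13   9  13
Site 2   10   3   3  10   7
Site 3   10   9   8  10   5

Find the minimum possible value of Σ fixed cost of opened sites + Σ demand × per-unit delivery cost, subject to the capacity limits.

Open {Site 1, Site 2, Site 3}; cheapest assignment that respects the capacities:
  Site 1 (cap 11, load 9): D — cost 9×9 = 81
  Site 2 (cap 25, load 25): A, B, C — cost 7×10 + 7×3 + 11×3 = 124
  Site 3 (cap 15, load 7): E — cost 7×5 = 35
  Shipping 240, fixed 559 → total 799.
  Any other capacity-feasible assignment to {Site 1, Site 2, Site 3} ships for at least 240.
Total demand is 41 and no other set of sites has combined capacity ≥ 41, so {Site 1, Site 2, Site 3} is the only feasible choice of open sites. Minimum: 799.

799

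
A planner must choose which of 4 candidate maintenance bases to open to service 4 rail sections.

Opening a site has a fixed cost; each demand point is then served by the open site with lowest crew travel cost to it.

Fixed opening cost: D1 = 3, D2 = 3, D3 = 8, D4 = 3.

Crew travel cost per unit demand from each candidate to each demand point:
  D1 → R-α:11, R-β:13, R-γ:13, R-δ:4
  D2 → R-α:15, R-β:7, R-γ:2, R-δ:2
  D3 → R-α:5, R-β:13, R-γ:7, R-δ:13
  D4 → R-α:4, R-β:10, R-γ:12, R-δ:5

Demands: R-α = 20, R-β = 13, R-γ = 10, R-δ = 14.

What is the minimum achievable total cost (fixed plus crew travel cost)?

Open {D2, D4}: assign each demand point to its cheapest open site.
  R-α→D4 20×4=80, R-β→D2 13×7=91, R-γ→D2 10×2=20, R-δ→D2 14×2=28
  crew travel cost 219, fixed 6 → total 225.
Compare {D1, D2, D4}: crew travel cost 219 + fixed 9 = 228.
Compare {D2, D3, D4}: crew travel cost 219 + fixed 14 = 233.
Compare {D1, D2, D3, D4}: crew travel cost 219 + fixed 17 = 236.
All other subsets cost ≥ 228. Minimum total cost: 225.

225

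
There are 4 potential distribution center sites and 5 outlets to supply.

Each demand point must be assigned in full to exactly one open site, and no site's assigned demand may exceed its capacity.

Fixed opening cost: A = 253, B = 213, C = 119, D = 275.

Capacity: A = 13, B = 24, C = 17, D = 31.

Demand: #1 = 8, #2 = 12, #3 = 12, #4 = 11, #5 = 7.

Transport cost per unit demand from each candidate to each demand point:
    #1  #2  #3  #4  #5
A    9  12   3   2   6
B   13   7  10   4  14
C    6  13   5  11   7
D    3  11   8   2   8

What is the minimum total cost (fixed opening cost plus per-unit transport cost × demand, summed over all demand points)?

792

Open {B, D}; cheapest assignment that respects the capacities:
  B (cap 24, load 23): #2, #4 — cost 12×7 + 11×4 = 128
  D (cap 31, load 27): #1, #3, #5 — cost 8×3 + 12×8 + 7×8 = 176
  Shipping 304, fixed 488 → total 792.
  Any other capacity-feasible assignment to {B, D} ships for at least 304.
Compare {A, B, C}: its best feasible assignment gives total 846.
Compare {B, C, D}: its best feasible assignment gives total 853.
Every other set of open sites that can feasibly serve all demand totals ≥ 846 even under its best assignment. Minimum: 792.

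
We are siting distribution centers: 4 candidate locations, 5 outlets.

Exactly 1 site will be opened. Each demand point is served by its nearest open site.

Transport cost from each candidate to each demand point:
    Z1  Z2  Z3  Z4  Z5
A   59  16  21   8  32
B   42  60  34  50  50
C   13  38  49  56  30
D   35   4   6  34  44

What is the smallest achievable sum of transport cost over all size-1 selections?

Open {D}.
  Z1→D 35, Z2→D 4, Z3→D 6, Z4→D 34, Z5→D 44  ⇒ total 123.
Compare {A}: total 136.
Compare {C}: total 186.
No size-1 selection does better; minimum is 123.

123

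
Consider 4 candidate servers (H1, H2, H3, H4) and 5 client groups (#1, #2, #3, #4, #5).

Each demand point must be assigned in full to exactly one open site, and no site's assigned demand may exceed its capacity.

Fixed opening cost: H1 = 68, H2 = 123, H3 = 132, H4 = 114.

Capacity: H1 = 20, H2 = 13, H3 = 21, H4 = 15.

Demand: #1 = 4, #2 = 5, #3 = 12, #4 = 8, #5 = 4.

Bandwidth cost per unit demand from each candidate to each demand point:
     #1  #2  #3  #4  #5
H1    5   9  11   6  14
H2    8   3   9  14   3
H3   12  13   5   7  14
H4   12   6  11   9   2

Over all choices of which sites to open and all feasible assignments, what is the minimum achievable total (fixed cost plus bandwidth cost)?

Open {H1, H3}; cheapest assignment that respects the capacities:
  H1 (cap 20, load 17): #1, #2, #4 — cost 4×5 + 5×9 + 8×6 = 113
  H3 (cap 21, load 16): #3, #5 — cost 12×5 + 4×14 = 116
  Shipping 229, fixed 200 → total 429.
  Any other capacity-feasible assignment to {H1, H3} ships for at least 229.
Compare {H1, H2}: its best feasible assignment gives total 430.
Compare {H2, H3}: its best feasible assignment gives total 430.
Every other set of open sites that can feasibly serve all demand totals ≥ 430 even under its best assignment. Minimum: 429.

429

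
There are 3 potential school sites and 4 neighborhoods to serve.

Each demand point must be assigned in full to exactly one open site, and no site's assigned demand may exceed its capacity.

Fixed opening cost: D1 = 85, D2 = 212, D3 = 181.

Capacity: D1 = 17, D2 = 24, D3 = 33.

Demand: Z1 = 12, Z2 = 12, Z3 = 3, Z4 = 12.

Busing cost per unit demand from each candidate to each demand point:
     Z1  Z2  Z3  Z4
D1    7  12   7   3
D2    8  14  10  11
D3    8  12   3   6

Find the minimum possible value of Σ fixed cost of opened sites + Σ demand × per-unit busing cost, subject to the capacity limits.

Open {D1, D3}; cheapest assignment that respects the capacities:
  D1 (cap 17, load 12): Z4 — cost 12×3 = 36
  D3 (cap 33, load 27): Z1, Z2, Z3 — cost 12×8 + 12×12 + 3×3 = 249
  Shipping 285, fixed 266 → total 551.
  Any other capacity-feasible assignment to {D1, D3} ships for at least 285.
Compare {D1, D2}: its best feasible assignment gives total 618.
Compare {D2, D3}: its best feasible assignment gives total 714.
Every other set of open sites that can feasibly serve all demand totals ≥ 618 even under its best assignment. Minimum: 551.

551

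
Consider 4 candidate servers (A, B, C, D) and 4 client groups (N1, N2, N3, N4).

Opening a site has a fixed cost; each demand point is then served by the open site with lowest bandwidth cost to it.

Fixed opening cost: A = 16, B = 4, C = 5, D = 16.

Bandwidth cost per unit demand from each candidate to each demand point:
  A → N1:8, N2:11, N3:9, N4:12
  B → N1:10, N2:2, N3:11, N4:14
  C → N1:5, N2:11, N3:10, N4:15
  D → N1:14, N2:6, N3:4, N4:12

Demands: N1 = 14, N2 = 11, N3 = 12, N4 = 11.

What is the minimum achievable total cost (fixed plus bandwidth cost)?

297

Open {B, C, D}: assign each demand point to its cheapest open site.
  N1→C 14×5=70, N2→B 11×2=22, N3→D 12×4=48, N4→D 11×12=132
  bandwidth cost 272, fixed 25 → total 297.
Compare {A, B, C, D}: bandwidth cost 272 + fixed 41 = 313.
Compare {C, D}: bandwidth cost 316 + fixed 21 = 337.
Compare {A, B, D}: bandwidth cost 314 + fixed 36 = 350.
All other subsets cost ≥ 313. Minimum total cost: 297.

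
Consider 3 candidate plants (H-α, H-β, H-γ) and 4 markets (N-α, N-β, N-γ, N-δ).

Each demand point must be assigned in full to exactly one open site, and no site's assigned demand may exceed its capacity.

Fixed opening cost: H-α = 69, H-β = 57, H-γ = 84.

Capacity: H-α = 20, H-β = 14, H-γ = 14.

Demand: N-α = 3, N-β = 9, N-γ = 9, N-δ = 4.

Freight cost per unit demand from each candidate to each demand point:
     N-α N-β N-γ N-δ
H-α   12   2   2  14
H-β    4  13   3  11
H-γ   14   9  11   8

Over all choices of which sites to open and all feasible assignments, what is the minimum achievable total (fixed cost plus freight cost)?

218

Open {H-α, H-β}; cheapest assignment that respects the capacities:
  H-α (cap 20, load 18): N-β, N-γ — cost 9×2 + 9×2 = 36
  H-β (cap 14, load 7): N-α, N-δ — cost 3×4 + 4×11 = 56
  Shipping 92, fixed 126 → total 218.
  Any other capacity-feasible assignment to {H-α, H-β} ships for at least 92.
Compare {H-α, H-γ}: its best feasible assignment gives total 263.
Compare {H-α, H-β, H-γ}: its best feasible assignment gives total 290.
Every other set of open sites that can feasibly serve all demand totals ≥ 263 even under its best assignment. Minimum: 218.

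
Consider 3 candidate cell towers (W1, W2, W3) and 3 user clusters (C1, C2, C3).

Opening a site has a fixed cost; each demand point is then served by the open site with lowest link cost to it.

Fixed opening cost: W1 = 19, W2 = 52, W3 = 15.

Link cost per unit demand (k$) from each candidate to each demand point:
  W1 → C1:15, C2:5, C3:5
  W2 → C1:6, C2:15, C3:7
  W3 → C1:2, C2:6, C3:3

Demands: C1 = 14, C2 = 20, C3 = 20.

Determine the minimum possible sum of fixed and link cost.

Open {W1, W3}: assign each demand point to its cheapest open site.
  C1→W3 14×2=28, C2→W1 20×5=100, C3→W3 20×3=60
  link cost 188, fixed 34 → total 222.
Compare {W3}: link cost 208 + fixed 15 = 223.
Compare {W1, W2, W3}: link cost 188 + fixed 86 = 274.
Compare {W2, W3}: link cost 208 + fixed 67 = 275.
All other subsets cost ≥ 223. Minimum total cost: 222.

222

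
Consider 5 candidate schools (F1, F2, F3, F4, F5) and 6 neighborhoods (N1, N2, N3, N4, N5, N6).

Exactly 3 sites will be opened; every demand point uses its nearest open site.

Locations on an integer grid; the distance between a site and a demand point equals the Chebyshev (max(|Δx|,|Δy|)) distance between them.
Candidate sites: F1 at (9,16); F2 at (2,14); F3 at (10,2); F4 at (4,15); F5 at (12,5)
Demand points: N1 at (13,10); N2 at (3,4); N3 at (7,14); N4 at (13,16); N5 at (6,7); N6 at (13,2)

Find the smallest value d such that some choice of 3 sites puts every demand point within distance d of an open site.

Open {F1, F2, F3}.
  Farthest demand point is N2 at distance 7 (to F3); all others are ≤ 7.
With {F1, F3, F4} the worst case is 7.
With {F1, F3, F5} the worst case is 7.
No size-3 selection achieves below 7.

7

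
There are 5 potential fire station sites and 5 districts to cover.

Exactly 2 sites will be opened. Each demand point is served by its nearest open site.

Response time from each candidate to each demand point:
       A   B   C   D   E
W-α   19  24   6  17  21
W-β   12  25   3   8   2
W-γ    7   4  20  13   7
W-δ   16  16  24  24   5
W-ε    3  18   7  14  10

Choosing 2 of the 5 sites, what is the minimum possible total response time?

Open {W-β, W-γ}.
  A→W-γ 7, B→W-γ 4, C→W-β 3, D→W-β 8, E→W-β 2  ⇒ total 24.
Compare {W-β, W-ε}: total 34.
Compare {W-γ, W-ε}: total 34.
No size-2 selection does better; minimum is 24.

24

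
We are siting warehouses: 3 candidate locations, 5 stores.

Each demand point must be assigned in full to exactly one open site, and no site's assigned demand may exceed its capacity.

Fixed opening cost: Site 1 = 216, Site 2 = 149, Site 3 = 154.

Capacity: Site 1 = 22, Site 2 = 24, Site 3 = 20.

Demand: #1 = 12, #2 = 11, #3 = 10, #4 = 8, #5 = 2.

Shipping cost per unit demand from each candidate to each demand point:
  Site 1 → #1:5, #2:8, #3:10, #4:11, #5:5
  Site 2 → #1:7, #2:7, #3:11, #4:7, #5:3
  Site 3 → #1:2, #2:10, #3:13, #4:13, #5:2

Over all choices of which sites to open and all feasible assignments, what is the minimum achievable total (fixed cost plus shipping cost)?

624

Open {Site 2, Site 3}; cheapest assignment that respects the capacities:
  Site 2 (cap 24, load 23): #2, #3, #5 — cost 11×7 + 10×11 + 2×3 = 193
  Site 3 (cap 20, load 20): #1, #4 — cost 12×2 + 8×13 = 128
  Shipping 321, fixed 303 → total 624.
  Any other capacity-feasible assignment to {Site 2, Site 3} ships for at least 321.
Compare {Site 1, Site 2}: its best feasible assignment gives total 664.
Compare {Site 1, Site 2, Site 3}: its best feasible assignment gives total 780.
Every other set of open sites that can feasibly serve all demand totals ≥ 664 even under its best assignment. Minimum: 624.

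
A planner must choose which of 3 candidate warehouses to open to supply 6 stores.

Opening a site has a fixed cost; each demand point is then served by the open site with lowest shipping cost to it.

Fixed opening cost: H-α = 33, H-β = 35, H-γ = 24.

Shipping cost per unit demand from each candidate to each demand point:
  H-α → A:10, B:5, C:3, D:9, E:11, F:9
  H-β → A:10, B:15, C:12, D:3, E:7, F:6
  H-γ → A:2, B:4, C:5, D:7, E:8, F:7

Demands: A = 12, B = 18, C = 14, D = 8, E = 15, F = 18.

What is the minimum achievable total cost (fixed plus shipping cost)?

462

Open {H-β, H-γ}: assign each demand point to its cheapest open site.
  A→H-γ 12×2=24, B→H-γ 18×4=72, C→H-γ 14×5=70, D→H-β 8×3=24, E→H-β 15×7=105, F→H-β 18×6=108
  shipping cost 403, fixed 59 → total 462.
Compare {H-α, H-β, H-γ}: shipping cost 375 + fixed 92 = 467.
Compare {H-γ}: shipping cost 468 + fixed 24 = 492.
Compare {H-α, H-γ}: shipping cost 440 + fixed 57 = 497.
All other subsets cost ≥ 467. Minimum total cost: 462.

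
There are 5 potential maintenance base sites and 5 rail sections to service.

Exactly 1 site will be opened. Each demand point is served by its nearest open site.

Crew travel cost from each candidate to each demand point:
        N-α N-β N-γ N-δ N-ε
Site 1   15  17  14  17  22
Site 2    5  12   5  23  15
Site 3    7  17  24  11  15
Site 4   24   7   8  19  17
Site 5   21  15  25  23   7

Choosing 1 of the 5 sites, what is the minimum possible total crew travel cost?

60

Open {Site 2}.
  N-α→Site 2 5, N-β→Site 2 12, N-γ→Site 2 5, N-δ→Site 2 23, N-ε→Site 2 15  ⇒ total 60.
Compare {Site 3}: total 74.
Compare {Site 4}: total 75.
No size-1 selection does better; minimum is 60.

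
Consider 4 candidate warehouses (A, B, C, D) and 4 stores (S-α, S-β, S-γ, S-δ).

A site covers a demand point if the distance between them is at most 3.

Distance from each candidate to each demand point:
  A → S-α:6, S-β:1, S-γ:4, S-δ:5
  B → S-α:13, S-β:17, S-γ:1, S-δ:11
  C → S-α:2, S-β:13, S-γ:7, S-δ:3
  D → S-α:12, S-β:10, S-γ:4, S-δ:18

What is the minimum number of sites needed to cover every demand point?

3

Coverage sets (demand points within 3 of each site):
  A: {S-β}
  B: {S-γ}
  C: {S-α, S-δ}
  D: {}
No 2 sites suffice: every size-2 union leaves at least one demand point uncovered.
But {A, B, C} covers everything, so the minimum is 3.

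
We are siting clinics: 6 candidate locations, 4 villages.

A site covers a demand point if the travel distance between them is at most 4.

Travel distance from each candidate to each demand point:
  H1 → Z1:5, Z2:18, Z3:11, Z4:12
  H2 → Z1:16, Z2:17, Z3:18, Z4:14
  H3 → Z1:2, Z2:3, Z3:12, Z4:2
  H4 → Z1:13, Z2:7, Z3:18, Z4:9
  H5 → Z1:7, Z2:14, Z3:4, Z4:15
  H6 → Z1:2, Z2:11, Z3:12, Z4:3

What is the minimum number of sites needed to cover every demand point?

2

Coverage sets (demand points within 4 of each site):
  H1: {}
  H2: {}
  H3: {Z1, Z2, Z4}
  H4: {}
  H5: {Z3}
  H6: {Z1, Z4}
No single site covers all 4 demand points.
But {H3, H5} covers everything, so the minimum is 2.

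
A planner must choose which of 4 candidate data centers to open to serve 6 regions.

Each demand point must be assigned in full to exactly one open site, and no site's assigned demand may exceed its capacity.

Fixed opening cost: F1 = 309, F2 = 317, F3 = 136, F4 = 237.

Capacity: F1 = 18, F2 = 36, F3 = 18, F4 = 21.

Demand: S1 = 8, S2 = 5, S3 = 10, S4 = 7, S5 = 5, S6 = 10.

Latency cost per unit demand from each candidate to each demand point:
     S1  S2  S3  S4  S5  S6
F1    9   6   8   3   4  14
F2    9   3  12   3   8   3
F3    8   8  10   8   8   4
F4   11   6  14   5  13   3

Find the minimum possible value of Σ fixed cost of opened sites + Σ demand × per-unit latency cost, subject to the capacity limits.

Open {F2, F3}; cheapest assignment that respects the capacities:
  F2 (cap 36, load 27): S2, S4, S5, S6 — cost 5×3 + 7×3 + 5×8 + 10×3 = 106
  F3 (cap 18, load 18): S1, S3 — cost 8×8 + 10×10 = 164
  Shipping 270, fixed 453 → total 723.
  Any other capacity-feasible assignment to {F2, F3} ships for at least 270.
Compare {F2, F4}: its best feasible assignment gives total 852.
Compare {F1, F2}: its best feasible assignment gives total 864.
Every other set of open sites that can feasibly serve all demand totals ≥ 852 even under its best assignment. Minimum: 723.

723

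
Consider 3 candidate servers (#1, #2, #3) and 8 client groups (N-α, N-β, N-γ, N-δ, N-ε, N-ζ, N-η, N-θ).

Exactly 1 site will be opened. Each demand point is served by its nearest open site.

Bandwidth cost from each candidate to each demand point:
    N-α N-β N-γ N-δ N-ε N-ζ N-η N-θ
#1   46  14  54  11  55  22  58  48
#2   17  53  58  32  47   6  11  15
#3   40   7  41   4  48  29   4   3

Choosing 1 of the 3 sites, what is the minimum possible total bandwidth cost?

176

Open {#3}.
  N-α→#3 40, N-β→#3 7, N-γ→#3 41, N-δ→#3 4, N-ε→#3 48, N-ζ→#3 29, N-η→#3 4, N-θ→#3 3  ⇒ total 176.
Compare {#2}: total 239.
Compare {#1}: total 308.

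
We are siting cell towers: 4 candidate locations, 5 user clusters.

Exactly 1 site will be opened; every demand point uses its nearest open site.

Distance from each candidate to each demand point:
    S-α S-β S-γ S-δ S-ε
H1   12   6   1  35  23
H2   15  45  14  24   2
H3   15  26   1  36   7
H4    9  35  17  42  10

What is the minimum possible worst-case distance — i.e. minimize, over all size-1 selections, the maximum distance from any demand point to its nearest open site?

35

Open {H1}.
  Farthest demand point is S-δ at distance 35 (to H1); all others are ≤ 35.
With {H3} the worst case is 36.
With {H4} the worst case is 42.
No size-1 selection achieves below 35.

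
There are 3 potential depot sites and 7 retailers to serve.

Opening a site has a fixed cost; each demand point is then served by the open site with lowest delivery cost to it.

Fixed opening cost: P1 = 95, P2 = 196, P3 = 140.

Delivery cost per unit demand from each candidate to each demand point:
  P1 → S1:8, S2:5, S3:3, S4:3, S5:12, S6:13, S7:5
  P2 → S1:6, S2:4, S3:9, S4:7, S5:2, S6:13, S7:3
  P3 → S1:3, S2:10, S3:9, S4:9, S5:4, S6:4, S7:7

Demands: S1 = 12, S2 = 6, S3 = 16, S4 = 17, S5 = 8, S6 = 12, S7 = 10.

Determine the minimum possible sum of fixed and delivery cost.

Open {P1, P3}: assign each demand point to its cheapest open site.
  S1→P3 12×3=36, S2→P1 6×5=30, S3→P1 16×3=48, S4→P1 17×3=51, S5→P3 8×4=32, S6→P3 12×4=48, S7→P1 10×5=50
  delivery cost 295, fixed 235 → total 530.
Compare {P1}: delivery cost 527 + fixed 95 = 622.
Compare {P3}: delivery cost 543 + fixed 140 = 683.
Compare {P1, P2, P3}: delivery cost 253 + fixed 431 = 684.
All other subsets cost ≥ 622. Minimum total cost: 530.

530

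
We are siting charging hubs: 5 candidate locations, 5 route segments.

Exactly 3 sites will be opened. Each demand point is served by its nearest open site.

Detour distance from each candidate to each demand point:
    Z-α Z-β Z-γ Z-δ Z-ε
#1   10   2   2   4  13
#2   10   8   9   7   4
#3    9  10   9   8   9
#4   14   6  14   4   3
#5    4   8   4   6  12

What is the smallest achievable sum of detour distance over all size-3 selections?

15

Open {#1, #4, #5}.
  Z-α→#5 4, Z-β→#1 2, Z-γ→#1 2, Z-δ→#1 4, Z-ε→#4 3  ⇒ total 15.
Compare {#1, #2, #5}: total 16.
Compare {#1, #3, #4}: total 20.
No size-3 selection does better; minimum is 15.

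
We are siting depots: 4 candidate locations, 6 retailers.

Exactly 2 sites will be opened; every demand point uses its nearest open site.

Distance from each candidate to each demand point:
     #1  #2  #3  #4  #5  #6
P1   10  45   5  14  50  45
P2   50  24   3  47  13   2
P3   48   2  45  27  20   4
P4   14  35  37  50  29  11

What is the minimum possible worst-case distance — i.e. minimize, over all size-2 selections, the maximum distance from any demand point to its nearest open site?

Open {P1, P3}.
  Farthest demand point is #5 at distance 20 (to P3); all others are ≤ 20.
With {P1, P2} the worst case is 24.
With {P1, P4} the worst case is 35.
No size-2 selection achieves below 20.

20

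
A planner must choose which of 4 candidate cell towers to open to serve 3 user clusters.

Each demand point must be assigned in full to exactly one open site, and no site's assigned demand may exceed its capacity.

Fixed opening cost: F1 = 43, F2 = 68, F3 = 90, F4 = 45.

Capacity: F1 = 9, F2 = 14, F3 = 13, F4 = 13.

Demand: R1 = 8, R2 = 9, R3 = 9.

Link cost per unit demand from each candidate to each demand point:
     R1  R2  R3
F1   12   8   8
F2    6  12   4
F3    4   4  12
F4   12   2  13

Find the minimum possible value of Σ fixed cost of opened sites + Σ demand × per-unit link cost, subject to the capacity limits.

289

Open {F2, F3, F4}; cheapest assignment that respects the capacities:
  F2 (cap 14, load 9): R3 — cost 9×4 = 36
  F3 (cap 13, load 8): R1 — cost 8×4 = 32
  F4 (cap 13, load 9): R2 — cost 9×2 = 18
  Shipping 86, fixed 203 → total 289.
  Any other capacity-feasible assignment to {F2, F3, F4} ships for at least 86.
Compare {F1, F2, F4}: its best feasible assignment gives total 294.
Compare {F1, F3, F4}: its best feasible assignment gives total 300.
Every other set of open sites that can feasibly serve all demand totals ≥ 294 even under its best assignment. Minimum: 289.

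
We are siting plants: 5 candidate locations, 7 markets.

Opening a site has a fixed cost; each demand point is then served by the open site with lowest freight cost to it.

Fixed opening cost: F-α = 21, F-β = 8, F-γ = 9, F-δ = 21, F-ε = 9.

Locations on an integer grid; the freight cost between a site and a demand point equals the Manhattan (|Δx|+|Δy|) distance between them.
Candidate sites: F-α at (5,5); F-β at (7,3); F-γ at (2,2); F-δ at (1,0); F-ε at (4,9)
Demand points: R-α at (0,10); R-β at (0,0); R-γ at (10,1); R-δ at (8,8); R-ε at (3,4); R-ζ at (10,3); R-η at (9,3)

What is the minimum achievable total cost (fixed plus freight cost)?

50

Open {F-β, F-γ}: assign each demand point to its cheapest open site.
  R-α→F-γ 10, R-β→F-γ 4, R-γ→F-β 5, R-δ→F-β 6, R-ε→F-γ 3, R-ζ→F-β 3, R-η→F-β 2
  freight cost 33, fixed 17 → total 50.
Compare {F-β, F-ε}: freight cost 35 + fixed 17 = 52.
Compare {F-β}: freight cost 45 + fixed 8 = 53.
Compare {F-β, F-γ, F-ε}: freight cost 27 + fixed 26 = 53.
All other subsets cost ≥ 52. Minimum total cost: 50.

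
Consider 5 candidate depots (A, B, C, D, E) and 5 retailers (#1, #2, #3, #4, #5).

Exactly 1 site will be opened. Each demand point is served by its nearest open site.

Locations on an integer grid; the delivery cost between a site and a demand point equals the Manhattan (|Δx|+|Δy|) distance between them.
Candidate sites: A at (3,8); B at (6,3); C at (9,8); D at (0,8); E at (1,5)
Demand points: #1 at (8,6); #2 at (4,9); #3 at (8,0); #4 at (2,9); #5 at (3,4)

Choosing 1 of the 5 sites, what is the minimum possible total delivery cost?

28

Open {A}.
  #1→A 7, #2→A 2, #3→A 13, #4→A 2, #5→A 4  ⇒ total 28.
Compare {B}: total 32.
Compare {E}: total 35.
No size-1 selection does better; minimum is 28.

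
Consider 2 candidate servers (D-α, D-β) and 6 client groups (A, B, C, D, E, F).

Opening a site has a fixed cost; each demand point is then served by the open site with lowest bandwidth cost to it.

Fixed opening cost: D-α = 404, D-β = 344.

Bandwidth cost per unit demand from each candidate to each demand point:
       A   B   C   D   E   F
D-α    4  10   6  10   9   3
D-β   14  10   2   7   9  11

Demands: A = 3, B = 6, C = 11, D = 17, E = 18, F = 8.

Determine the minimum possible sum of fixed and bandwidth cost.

837

Open {D-β}: assign each demand point to its cheapest open site.
  A→D-β 3×14=42, B→D-β 6×10=60, C→D-β 11×2=22, D→D-β 17×7=119, E→D-β 18×9=162, F→D-β 8×11=88
  bandwidth cost 493, fixed 344 → total 837.
Compare {D-α}: bandwidth cost 494 + fixed 404 = 898.
Compare {D-α, D-β}: bandwidth cost 399 + fixed 748 = 1147.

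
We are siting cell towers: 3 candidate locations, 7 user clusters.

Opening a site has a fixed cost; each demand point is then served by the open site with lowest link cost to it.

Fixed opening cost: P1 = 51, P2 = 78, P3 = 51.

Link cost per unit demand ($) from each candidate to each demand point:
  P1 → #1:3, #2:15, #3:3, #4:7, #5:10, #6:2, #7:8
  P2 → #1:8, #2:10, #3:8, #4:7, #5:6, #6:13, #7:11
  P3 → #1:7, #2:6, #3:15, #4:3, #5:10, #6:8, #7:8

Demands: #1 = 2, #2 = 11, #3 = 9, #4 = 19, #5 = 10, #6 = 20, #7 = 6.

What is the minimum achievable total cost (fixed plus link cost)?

446

Open {P1, P3}: assign each demand point to its cheapest open site.
  #1→P1 2×3=6, #2→P3 11×6=66, #3→P1 9×3=27, #4→P3 19×3=57, #5→P1 10×10=100, #6→P1 20×2=40, #7→P1 6×8=48
  link cost 344, fixed 102 → total 446.
Compare {P1, P2, P3}: link cost 304 + fixed 180 = 484.
Compare {P1, P2}: link cost 424 + fixed 129 = 553.
Compare {P1}: link cost 519 + fixed 51 = 570.
All other subsets cost ≥ 484. Minimum total cost: 446.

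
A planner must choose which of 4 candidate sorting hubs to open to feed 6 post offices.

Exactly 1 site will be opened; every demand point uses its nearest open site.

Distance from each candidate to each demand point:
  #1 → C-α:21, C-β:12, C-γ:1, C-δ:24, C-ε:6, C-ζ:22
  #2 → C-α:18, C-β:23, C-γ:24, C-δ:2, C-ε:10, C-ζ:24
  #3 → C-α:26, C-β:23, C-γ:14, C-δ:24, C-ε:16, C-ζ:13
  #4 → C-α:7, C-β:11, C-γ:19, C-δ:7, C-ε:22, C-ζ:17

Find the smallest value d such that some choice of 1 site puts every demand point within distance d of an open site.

22

Open {#4}.
  Farthest demand point is C-ε at distance 22 (to #4); all others are ≤ 22.
With {#1} the worst case is 24.
With {#2} the worst case is 24.
No size-1 selection achieves below 22.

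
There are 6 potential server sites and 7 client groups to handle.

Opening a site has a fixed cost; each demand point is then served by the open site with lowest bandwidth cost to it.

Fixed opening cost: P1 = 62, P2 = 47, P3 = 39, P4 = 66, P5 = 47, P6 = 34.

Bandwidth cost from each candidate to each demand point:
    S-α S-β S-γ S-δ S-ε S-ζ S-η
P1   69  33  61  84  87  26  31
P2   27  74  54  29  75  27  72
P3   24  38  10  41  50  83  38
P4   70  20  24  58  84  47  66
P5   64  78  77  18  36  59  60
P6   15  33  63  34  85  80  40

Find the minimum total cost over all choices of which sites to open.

302

Open {P2, P3}: assign each demand point to its cheapest open site.
  S-α→P3 24, S-β→P3 38, S-γ→P3 10, S-δ→P2 29, S-ε→P3 50, S-ζ→P2 27, S-η→P3 38
  bandwidth cost 216, fixed 86 → total 302.
Compare {P3, P5}: bandwidth cost 223 + fixed 86 = 309.
Compare {P1, P3}: bandwidth cost 215 + fixed 101 = 316.
Compare {P2, P3, P6}: bandwidth cost 202 + fixed 120 = 322.
All other subsets cost ≥ 309. Minimum total cost: 302.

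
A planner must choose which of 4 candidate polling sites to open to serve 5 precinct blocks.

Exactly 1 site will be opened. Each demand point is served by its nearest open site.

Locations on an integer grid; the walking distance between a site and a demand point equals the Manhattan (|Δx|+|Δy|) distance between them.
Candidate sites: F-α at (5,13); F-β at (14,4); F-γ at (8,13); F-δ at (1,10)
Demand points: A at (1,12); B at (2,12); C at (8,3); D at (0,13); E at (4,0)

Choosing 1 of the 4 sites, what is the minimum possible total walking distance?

Open {F-δ}.
  A→F-δ 2, B→F-δ 3, C→F-δ 14, D→F-δ 4, E→F-δ 13  ⇒ total 36.
Compare {F-α}: total 41.
Compare {F-γ}: total 50.
No size-1 selection does better; minimum is 36.

36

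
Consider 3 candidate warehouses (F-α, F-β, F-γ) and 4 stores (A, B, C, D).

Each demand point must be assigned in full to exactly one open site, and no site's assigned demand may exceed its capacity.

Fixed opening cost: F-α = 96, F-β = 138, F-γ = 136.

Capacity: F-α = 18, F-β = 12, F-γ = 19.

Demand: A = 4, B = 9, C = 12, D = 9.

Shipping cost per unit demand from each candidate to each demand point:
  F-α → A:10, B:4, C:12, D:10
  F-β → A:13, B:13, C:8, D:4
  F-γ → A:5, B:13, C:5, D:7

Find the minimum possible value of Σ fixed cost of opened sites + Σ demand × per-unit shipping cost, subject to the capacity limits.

Open {F-α, F-γ}; cheapest assignment that respects the capacities:
  F-α (cap 18, load 18): B, D — cost 9×4 + 9×10 = 126
  F-γ (cap 19, load 16): A, C — cost 4×5 + 12×5 = 80
  Shipping 206, fixed 232 → total 438.
  Any other capacity-feasible assignment to {F-α, F-γ} ships for at least 206.
Compare {F-α, F-β, F-γ}: its best feasible assignment gives total 522.
Every other set of open sites that can feasibly serve all demand totals ≥ 522 even under its best assignment. Minimum: 438.

438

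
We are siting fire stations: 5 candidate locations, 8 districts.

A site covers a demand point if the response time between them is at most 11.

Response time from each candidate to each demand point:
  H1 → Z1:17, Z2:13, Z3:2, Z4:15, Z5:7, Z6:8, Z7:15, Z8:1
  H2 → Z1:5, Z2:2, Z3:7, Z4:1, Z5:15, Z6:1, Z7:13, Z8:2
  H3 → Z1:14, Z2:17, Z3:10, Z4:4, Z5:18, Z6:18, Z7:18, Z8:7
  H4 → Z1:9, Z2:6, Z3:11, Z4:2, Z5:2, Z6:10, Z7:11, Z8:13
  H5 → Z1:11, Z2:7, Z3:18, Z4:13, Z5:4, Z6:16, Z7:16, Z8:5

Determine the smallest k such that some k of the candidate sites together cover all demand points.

2

Coverage sets (demand points within 11 of each site):
  H1: {Z3, Z5, Z6, Z8}
  H2: {Z1, Z2, Z3, Z4, Z6, Z8}
  H3: {Z3, Z4, Z8}
  H4: {Z1, Z2, Z3, Z4, Z5, Z6, Z7}
  H5: {Z1, Z2, Z5, Z8}
No single site covers all 8 demand points.
But {H1, H4} covers everything, so the minimum is 2.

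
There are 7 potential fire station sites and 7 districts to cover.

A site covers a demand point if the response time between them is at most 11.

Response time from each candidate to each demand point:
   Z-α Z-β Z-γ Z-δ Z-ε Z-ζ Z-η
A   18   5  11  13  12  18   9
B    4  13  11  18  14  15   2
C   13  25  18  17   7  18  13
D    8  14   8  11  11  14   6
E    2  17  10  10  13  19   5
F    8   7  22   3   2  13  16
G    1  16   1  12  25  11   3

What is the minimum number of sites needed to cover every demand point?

2

Coverage sets (demand points within 11 of each site):
  A: {Z-β, Z-γ, Z-η}
  B: {Z-α, Z-γ, Z-η}
  C: {Z-ε}
  D: {Z-α, Z-γ, Z-δ, Z-ε, Z-η}
  E: {Z-α, Z-γ, Z-δ, Z-η}
  F: {Z-α, Z-β, Z-δ, Z-ε}
  G: {Z-α, Z-γ, Z-ζ, Z-η}
No single site covers all 7 demand points.
But {F, G} covers everything, so the minimum is 2.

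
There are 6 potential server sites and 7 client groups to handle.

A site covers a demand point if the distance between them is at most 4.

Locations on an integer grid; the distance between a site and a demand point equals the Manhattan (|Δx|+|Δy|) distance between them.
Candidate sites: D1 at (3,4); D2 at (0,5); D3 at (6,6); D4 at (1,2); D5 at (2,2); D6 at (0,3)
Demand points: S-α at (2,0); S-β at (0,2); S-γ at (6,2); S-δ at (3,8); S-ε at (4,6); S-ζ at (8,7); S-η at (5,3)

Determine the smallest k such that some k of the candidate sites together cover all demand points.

Coverage sets (demand points within 4 of each site):
  D1: {S-δ, S-ε, S-η}
  D2: {S-β}
  D3: {S-γ, S-ε, S-ζ, S-η}
  D4: {S-α, S-β}
  D5: {S-α, S-β, S-γ, S-η}
  D6: {S-β}
No 2 sites suffice: every size-2 union leaves at least one demand point uncovered.
But {D1, D3, D4} covers everything, so the minimum is 3.

3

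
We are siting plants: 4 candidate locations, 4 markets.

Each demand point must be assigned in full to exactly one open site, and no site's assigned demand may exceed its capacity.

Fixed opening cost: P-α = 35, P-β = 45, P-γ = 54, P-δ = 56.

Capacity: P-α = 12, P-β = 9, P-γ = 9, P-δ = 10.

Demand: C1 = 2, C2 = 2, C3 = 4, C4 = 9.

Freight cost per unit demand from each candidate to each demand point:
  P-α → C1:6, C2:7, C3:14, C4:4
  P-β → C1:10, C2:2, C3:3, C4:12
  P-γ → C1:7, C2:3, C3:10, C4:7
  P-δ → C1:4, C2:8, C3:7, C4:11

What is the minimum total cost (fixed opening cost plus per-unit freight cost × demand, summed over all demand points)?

144

Open {P-α, P-β}; cheapest assignment that respects the capacities:
  P-α (cap 12, load 11): C1, C4 — cost 2×6 + 9×4 = 48
  P-β (cap 9, load 6): C2, C3 — cost 2×2 + 4×3 = 16
  Shipping 64, fixed 80 → total 144.
  Any other capacity-feasible assignment to {P-α, P-β} ships for at least 64.
Compare {P-α, P-δ}: its best feasible assignment gives total 177.
Compare {P-α, P-γ}: its best feasible assignment gives total 183.
Every other set of open sites that can feasibly serve all demand totals ≥ 177 even under its best assignment. Minimum: 144.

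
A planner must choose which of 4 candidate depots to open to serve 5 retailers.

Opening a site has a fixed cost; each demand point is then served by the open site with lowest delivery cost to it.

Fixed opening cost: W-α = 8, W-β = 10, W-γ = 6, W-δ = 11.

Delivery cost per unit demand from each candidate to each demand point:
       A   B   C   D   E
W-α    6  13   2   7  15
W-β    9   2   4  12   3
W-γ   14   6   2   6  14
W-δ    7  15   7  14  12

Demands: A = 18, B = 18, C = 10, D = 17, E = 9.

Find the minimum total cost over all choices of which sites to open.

Open {W-α, W-β, W-γ}: assign each demand point to its cheapest open site.
  A→W-α 18×6=108, B→W-β 18×2=36, C→W-α 10×2=20, D→W-γ 17×6=102, E→W-β 9×3=27
  delivery cost 293, fixed 24 → total 317.
Compare {W-α, W-β}: delivery cost 310 + fixed 18 = 328.
Compare {W-α, W-β, W-γ, W-δ}: delivery cost 293 + fixed 35 = 328.
Compare {W-β, W-γ, W-δ}: delivery cost 311 + fixed 27 = 338.
All other subsets cost ≥ 328. Minimum total cost: 317.

317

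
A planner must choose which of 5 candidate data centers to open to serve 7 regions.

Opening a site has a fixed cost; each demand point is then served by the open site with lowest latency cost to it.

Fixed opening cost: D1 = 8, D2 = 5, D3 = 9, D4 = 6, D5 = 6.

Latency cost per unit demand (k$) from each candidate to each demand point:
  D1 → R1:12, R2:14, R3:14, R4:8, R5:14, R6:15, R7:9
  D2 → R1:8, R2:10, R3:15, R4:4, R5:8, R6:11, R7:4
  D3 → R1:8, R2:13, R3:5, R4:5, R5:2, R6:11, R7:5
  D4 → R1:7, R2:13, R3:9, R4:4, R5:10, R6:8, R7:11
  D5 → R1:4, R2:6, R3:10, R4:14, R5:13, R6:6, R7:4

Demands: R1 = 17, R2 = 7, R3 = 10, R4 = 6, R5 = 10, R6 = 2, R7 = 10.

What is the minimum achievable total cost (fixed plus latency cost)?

276

Open {D2, D3, D5}: assign each demand point to its cheapest open site.
  R1→D5 17×4=68, R2→D5 7×6=42, R3→D3 10×5=50, R4→D2 6×4=24, R5→D3 10×2=20, R6→D5 2×6=12, R7→D2 10×4=40
  latency cost 256, fixed 20 → total 276.
Compare {D3, D5}: latency cost 262 + fixed 15 = 277.
Compare {D3, D4, D5}: latency cost 256 + fixed 21 = 277.
Compare {D2, D3, D4, D5}: latency cost 256 + fixed 26 = 282.
All other subsets cost ≥ 277. Minimum total cost: 276.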